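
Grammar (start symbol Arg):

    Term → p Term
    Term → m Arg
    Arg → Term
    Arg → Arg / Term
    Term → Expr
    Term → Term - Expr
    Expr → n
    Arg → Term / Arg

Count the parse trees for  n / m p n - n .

Parse trees for n / m p n - n:
  [Arg [Arg [Term [Expr n]]] / [Term m [Arg [Term p [Term [Term [Expr n]] - [Expr n]]]]]]
  [Arg [Arg [Term [Expr n]]] / [Term m [Arg [Term [Term p [Term [Expr n]]] - [Expr n]]]]]
  [Arg [Arg [Term [Expr n]]] / [Term [Term m [Arg [Term p [Term [Expr n]]]]] - [Expr n]]]
  [Arg [Term [Expr n]] / [Arg [Term m [Arg [Term p [Term [Term [Expr n]] - [Expr n]]]]]]]
  [Arg [Term [Expr n]] / [Arg [Term m [Arg [Term [Term p [Term [Expr n]]] - [Expr n]]]]]]
  [Arg [Term [Expr n]] / [Arg [Term [Term m [Arg [Term p [Term [Expr n]]]]] - [Expr n]]]]

6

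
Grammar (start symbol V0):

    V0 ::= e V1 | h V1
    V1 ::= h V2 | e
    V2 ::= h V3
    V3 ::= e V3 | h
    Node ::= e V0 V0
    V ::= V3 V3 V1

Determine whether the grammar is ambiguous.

Unambiguous

(Node, V are unreachable from V0, so their rules don't affect L(V0).) Restricted to the reachable nonterminals, every rule has the form A → t or A → t B, and no two rules for the same A share a first terminal. The grammar encodes a DFA — one run per string.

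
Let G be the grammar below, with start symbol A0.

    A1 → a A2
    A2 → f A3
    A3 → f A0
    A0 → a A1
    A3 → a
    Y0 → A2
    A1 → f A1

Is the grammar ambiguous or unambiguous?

Unambiguous

(Y0 is unreachable from A0, so its rules don't affect L(A0).) Each reachable nonterminal has at most one production per leading terminal, and all productions are right-linear; the derivation is determined token-by-token.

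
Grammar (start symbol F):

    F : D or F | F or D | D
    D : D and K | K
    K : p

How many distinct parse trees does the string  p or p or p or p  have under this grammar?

Parse trees for p or p or p or p:
  [F [D [K p]] or [F [D [K p]] or [F [D [K p]] or [F [D [K p]]]]]]
  [F [D [K p]] or [F [D [K p]] or [F [F [D [K p]]] or [D [K p]]]]]
  [F [D [K p]] or [F [F [D [K p]] or [F [D [K p]]]] or [D [K p]]]]
  [F [D [K p]] or [F [F [F [D [K p]]] or [D [K p]]] or [D [K p]]]]
  [F [F [D [K p]] or [F [D [K p]] or [F [D [K p]]]]] or [D [K p]]]
  [F [F [D [K p]] or [F [F [D [K p]]] or [D [K p]]]] or [D [K p]]]
  [F [F [F [D [K p]] or [F [D [K p]]]] or [D [K p]]] or [D [K p]]]
  [F [F [F [F [D [K p]]] or [D [K p]]] or [D [K p]]] or [D [K p]]]

8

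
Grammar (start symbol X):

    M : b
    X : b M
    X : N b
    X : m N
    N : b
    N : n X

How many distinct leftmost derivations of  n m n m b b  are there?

1

Parse trees for n m n m b b:
  [X [N n [X m [N n [X m [N b]]]]] b]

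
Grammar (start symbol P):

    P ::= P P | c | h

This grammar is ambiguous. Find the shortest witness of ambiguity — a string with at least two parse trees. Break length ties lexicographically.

length 1: no string has ≥2 trees
length 2: no string has ≥2 trees
length 3: c c c has 2 parse trees

Two derivations of c c c:
  P ⇒ P P ⇒ P P P ⇒ c P P ⇒ c c P ⇒ c c c
  P ⇒ P P ⇒ c P ⇒ c P P ⇒ c c P ⇒ c c c

c c c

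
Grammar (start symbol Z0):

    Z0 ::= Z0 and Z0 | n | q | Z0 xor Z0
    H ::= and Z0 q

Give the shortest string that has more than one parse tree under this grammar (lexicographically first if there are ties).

n and n and n

length 1: no string has ≥2 trees
length 3: no string has ≥2 trees
length 5: n and n and n has 2 parse trees

Two derivations of n and n and n:
  Z0 ⇒ Z0 and Z0 ⇒ Z0 and Z0 and Z0 ⇒ n and Z0 and Z0 ⇒ n and n and Z0 ⇒ n and n and n
  Z0 ⇒ Z0 and Z0 ⇒ n and Z0 ⇒ n and Z0 and Z0 ⇒ n and n and Z0 ⇒ n and n and n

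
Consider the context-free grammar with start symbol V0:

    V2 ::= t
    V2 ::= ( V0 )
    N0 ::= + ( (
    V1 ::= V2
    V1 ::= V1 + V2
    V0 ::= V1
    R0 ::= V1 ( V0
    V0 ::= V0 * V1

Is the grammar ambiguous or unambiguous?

(R0, N0 are unreachable from V0, so their rules don't affect L(V0).) The grammar is stratified — V0 handles '*' (left-recursive), V1 handles '+', V2 atoms. Each operator has a fixed associativity and precedence level, so every string has one parse.

Unambiguous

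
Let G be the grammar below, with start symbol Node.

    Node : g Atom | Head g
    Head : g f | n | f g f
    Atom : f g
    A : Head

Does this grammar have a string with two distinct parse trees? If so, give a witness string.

Ambiguous

Witness: g f g

Derivation 1: Node ⇒ g Atom ⇒ g f g
Derivation 2: Node ⇒ Head g ⇒ g f g

Two distinct leftmost derivations for the same string.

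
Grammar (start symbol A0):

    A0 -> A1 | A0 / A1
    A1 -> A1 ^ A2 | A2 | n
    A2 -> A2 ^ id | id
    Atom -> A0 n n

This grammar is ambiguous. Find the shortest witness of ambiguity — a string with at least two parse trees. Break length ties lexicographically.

length 1: no string has ≥2 trees
length 3: id ^ id has 2 parse trees

Two derivations of id ^ id:
  A0 ⇒ A1 ⇒ A1 ^ A2 ⇒ A2 ^ A2 ⇒ id ^ A2 ⇒ id ^ id
  A0 ⇒ A1 ⇒ A2 ⇒ A2 ^ id ⇒ id ^ id

id ^ id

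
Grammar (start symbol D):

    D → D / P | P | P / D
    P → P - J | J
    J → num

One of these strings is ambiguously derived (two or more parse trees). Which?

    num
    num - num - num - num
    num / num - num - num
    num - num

num: 1 tree
num - num - num - num: 1 tree
num / num - num - num: 2 trees
num - num: 1 tree

num / num - num - num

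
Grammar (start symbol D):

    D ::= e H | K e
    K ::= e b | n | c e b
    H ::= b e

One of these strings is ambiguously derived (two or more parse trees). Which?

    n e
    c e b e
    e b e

e b e

n e: 1 tree
c e b e: 1 tree
e b e: 2 trees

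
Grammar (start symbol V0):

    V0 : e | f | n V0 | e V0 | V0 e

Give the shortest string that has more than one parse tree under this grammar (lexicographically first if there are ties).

length 1: no string has ≥2 trees
length 2: e e has 2 parse trees

Two derivations of e e:
  V0 ⇒ e V0 ⇒ e e
  V0 ⇒ V0 e ⇒ e e

e e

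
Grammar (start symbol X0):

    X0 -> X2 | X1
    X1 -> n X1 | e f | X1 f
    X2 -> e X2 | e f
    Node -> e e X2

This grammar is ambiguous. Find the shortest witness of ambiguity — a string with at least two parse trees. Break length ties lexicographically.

length 2: e f has 2 parse trees

Two derivations of e f:
  X0 ⇒ X2 ⇒ e f
  X0 ⇒ X1 ⇒ e f

e f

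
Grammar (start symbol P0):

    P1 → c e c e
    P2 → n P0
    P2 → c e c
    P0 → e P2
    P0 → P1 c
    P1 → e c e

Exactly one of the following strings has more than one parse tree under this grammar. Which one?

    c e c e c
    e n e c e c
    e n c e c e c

e n e c e c

c e c e c: 1 tree
e n e c e c: 2 trees
e n c e c e c: 1 tree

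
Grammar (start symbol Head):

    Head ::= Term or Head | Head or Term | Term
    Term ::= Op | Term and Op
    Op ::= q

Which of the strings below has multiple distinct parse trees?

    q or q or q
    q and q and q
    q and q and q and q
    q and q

q or q or q: 4 trees
q and q and q: 1 tree
q and q and q and q: 1 tree
q and q: 1 tree

q or q or q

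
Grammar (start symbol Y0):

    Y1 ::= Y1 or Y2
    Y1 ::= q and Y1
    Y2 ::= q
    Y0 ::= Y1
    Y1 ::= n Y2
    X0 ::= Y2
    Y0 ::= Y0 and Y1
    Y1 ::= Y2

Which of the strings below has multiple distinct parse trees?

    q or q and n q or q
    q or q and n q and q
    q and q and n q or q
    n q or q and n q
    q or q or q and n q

q and q and n q or q

q or q and n q or q: 1 tree
q or q and n q and q: 1 tree
q and q and n q or q: 7 trees
n q or q and n q: 1 tree
q or q or q and n q: 1 tree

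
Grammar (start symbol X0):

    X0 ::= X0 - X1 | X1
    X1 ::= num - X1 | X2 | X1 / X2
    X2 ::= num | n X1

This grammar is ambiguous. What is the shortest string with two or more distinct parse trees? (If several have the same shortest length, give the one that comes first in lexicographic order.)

num - num

length 1: no string has ≥2 trees
length 2: no string has ≥2 trees
length 3: num - num has 2 parse trees

Two derivations of num - num:
  X0 ⇒ X0 - X1 ⇒ X1 - X1 ⇒ X2 - X1 ⇒ num - X1 ⇒ num - X2 ⇒ num - num
  X0 ⇒ X1 ⇒ num - X1 ⇒ num - X2 ⇒ num - num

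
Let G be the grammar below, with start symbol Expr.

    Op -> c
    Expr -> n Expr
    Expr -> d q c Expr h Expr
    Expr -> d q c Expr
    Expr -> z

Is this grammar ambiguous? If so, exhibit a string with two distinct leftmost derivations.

Ambiguous

Witness: d q c d q c z h z

Derivation 1: Expr ⇒ d q c Expr h Expr ⇒ d q c d q c Expr h Expr ⇒ d q c d q c z h Expr ⇒ d q c d q c z h z
Derivation 2: Expr ⇒ d q c Expr ⇒ d q c d q c Expr h Expr ⇒ d q c d q c z h Expr ⇒ d q c d q c z h z

Two distinct leftmost derivations for the same string.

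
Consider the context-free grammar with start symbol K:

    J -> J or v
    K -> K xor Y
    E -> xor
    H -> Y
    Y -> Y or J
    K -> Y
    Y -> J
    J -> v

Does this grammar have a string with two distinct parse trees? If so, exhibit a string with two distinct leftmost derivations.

Ambiguous

Witness: v or v

Derivation 1: K ⇒ Y ⇒ Y or J ⇒ J or J ⇒ v or J ⇒ v or v
Derivation 2: K ⇒ Y ⇒ J ⇒ J or v ⇒ v or v

Two distinct leftmost derivations for the same string.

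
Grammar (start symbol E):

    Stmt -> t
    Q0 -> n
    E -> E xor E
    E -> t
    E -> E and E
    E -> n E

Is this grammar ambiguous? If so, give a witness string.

Ambiguous

Witness: n t and t

Derivation 1: E ⇒ E and E ⇒ n E and E ⇒ n t and E ⇒ n t and t
Derivation 2: E ⇒ n E ⇒ n E and E ⇒ n t and E ⇒ n t and t

Two distinct leftmost derivations for the same string.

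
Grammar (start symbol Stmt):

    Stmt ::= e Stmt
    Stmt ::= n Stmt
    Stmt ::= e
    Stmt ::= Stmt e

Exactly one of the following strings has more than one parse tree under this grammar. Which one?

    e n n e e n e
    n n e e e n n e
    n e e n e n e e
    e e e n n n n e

e n n e e n e: 1 tree
n n e e e n n e: 1 tree
n e e n e n e e: 8 trees
e e e n n n n e: 1 tree

n e e n e n e e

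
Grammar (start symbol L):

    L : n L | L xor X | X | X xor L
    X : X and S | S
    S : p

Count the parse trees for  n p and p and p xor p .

3

Parse trees for n p and p and p xor p:
  [L n [L [L [X [X [X [S p]] and [S p]] and [S p]]] xor [X [S p]]]]
  [L n [L [X [X [X [S p]] and [S p]] and [S p]] xor [L [X [S p]]]]]
  [L [L n [L [X [X [X [S p]] and [S p]] and [S p]]]] xor [X [S p]]]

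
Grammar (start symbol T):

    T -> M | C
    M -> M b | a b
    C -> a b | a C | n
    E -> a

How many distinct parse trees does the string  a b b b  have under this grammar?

Parse trees for a b b b:
  [T [M [M [M a b] b] b]]

1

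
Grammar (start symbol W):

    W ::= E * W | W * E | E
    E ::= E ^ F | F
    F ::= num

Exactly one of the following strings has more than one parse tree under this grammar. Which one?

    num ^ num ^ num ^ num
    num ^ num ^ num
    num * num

num ^ num ^ num ^ num: 1 tree
num ^ num ^ num: 1 tree
num * num: 2 trees

num * num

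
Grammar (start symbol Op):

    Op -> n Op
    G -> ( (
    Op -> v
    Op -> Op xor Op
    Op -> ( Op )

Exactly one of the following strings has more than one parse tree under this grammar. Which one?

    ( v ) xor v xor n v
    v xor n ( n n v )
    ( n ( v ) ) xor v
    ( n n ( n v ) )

( v ) xor v xor n v

( v ) xor v xor n v: 2 trees
v xor n ( n n v ): 1 tree
( n ( v ) ) xor v: 1 tree
( n n ( n v ) ): 1 tree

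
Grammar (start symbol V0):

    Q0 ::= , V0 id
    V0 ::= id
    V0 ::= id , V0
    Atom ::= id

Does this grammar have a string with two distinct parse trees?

(Q0, Atom are unreachable from V0, so their rules don't affect L(V0).) Right-recursive list with a separator: after each atom, whether the separator follows determines the rule. One parse per string.

Unambiguous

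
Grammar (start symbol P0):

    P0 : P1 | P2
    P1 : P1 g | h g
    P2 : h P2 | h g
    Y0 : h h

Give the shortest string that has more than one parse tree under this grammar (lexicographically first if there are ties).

length 2: h g has 2 parse trees

Two derivations of h g:
  P0 ⇒ P1 ⇒ h g
  P0 ⇒ P2 ⇒ h g

h g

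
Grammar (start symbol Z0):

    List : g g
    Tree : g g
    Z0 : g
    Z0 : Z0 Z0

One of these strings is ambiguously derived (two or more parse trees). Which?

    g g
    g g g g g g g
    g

g g g g g g g

g g: 1 tree
g g g g g g g: 132 trees
g: 1 tree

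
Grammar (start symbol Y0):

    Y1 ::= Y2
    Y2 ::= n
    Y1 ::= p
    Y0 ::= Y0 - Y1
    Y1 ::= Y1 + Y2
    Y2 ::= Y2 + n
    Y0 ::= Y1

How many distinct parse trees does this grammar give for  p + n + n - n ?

2

Parse trees for p + n + n - n:
  [Y0 [Y0 [Y1 [Y1 p] + [Y2 [Y2 n] + n]]] - [Y1 [Y2 n]]]
  [Y0 [Y0 [Y1 [Y1 [Y1 p] + [Y2 n]] + [Y2 n]]] - [Y1 [Y2 n]]]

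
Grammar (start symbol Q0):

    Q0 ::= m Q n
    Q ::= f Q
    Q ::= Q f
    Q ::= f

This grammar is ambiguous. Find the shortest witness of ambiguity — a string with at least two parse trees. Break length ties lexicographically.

length 3: no string has ≥2 trees
length 4: m f f n has 2 parse trees

Two derivations of m f f n:
  Q0 ⇒ m Q n ⇒ m f Q n ⇒ m f f n
  Q0 ⇒ m Q n ⇒ m Q f n ⇒ m f f n

m f f n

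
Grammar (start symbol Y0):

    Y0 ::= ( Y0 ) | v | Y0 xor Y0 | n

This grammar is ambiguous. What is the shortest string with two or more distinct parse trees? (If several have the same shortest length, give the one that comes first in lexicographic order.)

length 1: no string has ≥2 trees
length 3: no string has ≥2 trees
length 5: n xor n xor n has 2 parse trees

Two derivations of n xor n xor n:
  Y0 ⇒ Y0 xor Y0 ⇒ Y0 xor Y0 xor Y0 ⇒ n xor Y0 xor Y0 ⇒ n xor n xor Y0 ⇒ n xor n xor n
  Y0 ⇒ Y0 xor Y0 ⇒ n xor Y0 ⇒ n xor Y0 xor Y0 ⇒ n xor n xor Y0 ⇒ n xor n xor n

n xor n xor n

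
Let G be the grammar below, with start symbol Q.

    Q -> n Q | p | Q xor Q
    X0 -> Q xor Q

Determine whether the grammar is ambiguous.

Witness: n p xor p

Derivation 1: Q ⇒ n Q ⇒ n Q xor Q ⇒ n p xor Q ⇒ n p xor p
Derivation 2: Q ⇒ Q xor Q ⇒ n Q xor Q ⇒ n p xor Q ⇒ n p xor p

Two distinct leftmost derivations for the same string.

Ambiguous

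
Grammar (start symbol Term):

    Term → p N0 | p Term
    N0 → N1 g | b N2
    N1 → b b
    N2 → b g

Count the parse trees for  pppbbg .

Parse trees for pppbbg:
  [Term p [Term p [Term p [N0 [N1 b b] g]]]]
  [Term p [Term p [Term p [N0 b [N2 b g]]]]]

2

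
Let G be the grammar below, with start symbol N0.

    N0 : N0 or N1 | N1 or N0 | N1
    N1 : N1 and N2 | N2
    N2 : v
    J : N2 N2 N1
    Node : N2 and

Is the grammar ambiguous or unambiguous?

Witness: v or v

Derivation 1: N0 ⇒ N0 or N1 ⇒ N1 or N1 ⇒ N2 or N1 ⇒ v or N1 ⇒ v or N2 ⇒ v or v
Derivation 2: N0 ⇒ N1 or N0 ⇒ N2 or N0 ⇒ v or N0 ⇒ v or N1 ⇒ v or N2 ⇒ v or v

Two distinct leftmost derivations for the same string.

Ambiguous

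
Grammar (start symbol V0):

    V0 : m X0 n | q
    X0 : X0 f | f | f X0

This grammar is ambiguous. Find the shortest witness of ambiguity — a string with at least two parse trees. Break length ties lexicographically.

m f f n

length 1: no string has ≥2 trees
length 3: no string has ≥2 trees
length 4: m f f n has 2 parse trees

Two derivations of m f f n:
  V0 ⇒ m X0 n ⇒ m X0 f n ⇒ m f f n
  V0 ⇒ m X0 n ⇒ m f X0 n ⇒ m f f n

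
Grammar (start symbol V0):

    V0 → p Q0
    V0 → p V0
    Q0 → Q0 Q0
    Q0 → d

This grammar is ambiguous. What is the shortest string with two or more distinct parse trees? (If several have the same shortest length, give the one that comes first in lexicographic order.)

length 2: no string has ≥2 trees
length 3: no string has ≥2 trees
length 4: p d d d has 2 parse trees

Two derivations of p d d d:
  V0 ⇒ p Q0 ⇒ p Q0 Q0 ⇒ p Q0 Q0 Q0 ⇒ p d Q0 Q0 ⇒ p d d Q0 ⇒ p d d d
  V0 ⇒ p Q0 ⇒ p Q0 Q0 ⇒ p d Q0 ⇒ p d Q0 Q0 ⇒ p d d Q0 ⇒ p d d d

p d d d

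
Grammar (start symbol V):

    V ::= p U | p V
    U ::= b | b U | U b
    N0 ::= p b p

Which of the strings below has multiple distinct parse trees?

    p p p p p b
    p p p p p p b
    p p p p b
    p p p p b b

p p p p p b: 1 tree
p p p p p p b: 1 tree
p p p p b: 1 tree
p p p p b b: 2 trees

p p p p b b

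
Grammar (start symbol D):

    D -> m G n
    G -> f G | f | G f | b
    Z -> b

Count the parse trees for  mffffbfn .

5

Parse trees for mffffbfn:
  [D m [G f [G f [G f [G f [G [G b] f]]]]] n]
  [D m [G f [G f [G f [G [G f [G b]] f]]]] n]
  [D m [G f [G f [G [G f [G f [G b]]] f]]] n]
  [D m [G f [G [G f [G f [G f [G b]]]] f]] n]
  [D m [G [G f [G f [G f [G f [G b]]]]] f] n]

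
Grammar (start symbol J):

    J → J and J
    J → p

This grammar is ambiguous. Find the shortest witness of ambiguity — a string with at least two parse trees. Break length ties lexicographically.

length 1: no string has ≥2 trees
length 3: no string has ≥2 trees
length 5: p and p and p has 2 parse trees

Two derivations of p and p and p:
  J ⇒ J and J ⇒ J and J and J ⇒ p and J and J ⇒ p and p and J ⇒ p and p and p
  J ⇒ J and J ⇒ p and J ⇒ p and J and J ⇒ p and p and J ⇒ p and p and p

p and p and p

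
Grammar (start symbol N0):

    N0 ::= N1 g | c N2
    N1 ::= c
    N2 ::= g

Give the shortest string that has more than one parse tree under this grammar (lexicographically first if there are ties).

c g

length 2: c g has 2 parse trees

Two derivations of c g:
  N0 ⇒ N1 g ⇒ c g
  N0 ⇒ c N2 ⇒ c g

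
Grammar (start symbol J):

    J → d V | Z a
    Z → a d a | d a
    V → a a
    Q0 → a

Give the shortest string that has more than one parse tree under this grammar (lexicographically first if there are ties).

d a a

length 3: d a a has 2 parse trees

Two derivations of d a a:
  J ⇒ d V ⇒ d a a
  J ⇒ Z a ⇒ d a a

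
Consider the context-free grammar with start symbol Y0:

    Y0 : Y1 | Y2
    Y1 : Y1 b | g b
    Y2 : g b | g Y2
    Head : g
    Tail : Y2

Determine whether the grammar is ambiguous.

Ambiguous

Witness: g b

Derivation 1: Y0 ⇒ Y1 ⇒ g b
Derivation 2: Y0 ⇒ Y2 ⇒ g b

Two distinct leftmost derivations for the same string.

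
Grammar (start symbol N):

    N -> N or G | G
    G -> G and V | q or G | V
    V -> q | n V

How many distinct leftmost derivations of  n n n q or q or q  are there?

Parse trees for n n n q or q or q:
  [N [N [G [V n [V n [V n [V q]]]]]] or [G q or [G [V q]]]]
  [N [N [N [G [V n [V n [V n [V q]]]]]] or [G [V q]]] or [G [V q]]]

2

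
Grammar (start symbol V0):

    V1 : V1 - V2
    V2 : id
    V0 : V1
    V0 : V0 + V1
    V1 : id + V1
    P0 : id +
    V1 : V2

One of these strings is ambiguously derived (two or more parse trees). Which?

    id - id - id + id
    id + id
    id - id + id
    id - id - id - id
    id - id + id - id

id - id - id + id: 1 tree
id + id: 2 trees
id - id + id: 1 tree
id - id - id - id: 1 tree
id - id + id - id: 1 tree

id + id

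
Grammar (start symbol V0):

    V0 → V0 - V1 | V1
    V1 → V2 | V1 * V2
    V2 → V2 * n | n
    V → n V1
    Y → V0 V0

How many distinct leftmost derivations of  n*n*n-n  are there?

4

Parse trees for n*n*n-n:
  [V0 [V0 [V1 [V2 [V2 [V2 n] * n] * n]]] - [V1 [V2 n]]]
  [V0 [V0 [V1 [V1 [V2 n]] * [V2 [V2 n] * n]]] - [V1 [V2 n]]]
  [V0 [V0 [V1 [V1 [V2 [V2 n] * n]] * [V2 n]]] - [V1 [V2 n]]]
  [V0 [V0 [V1 [V1 [V1 [V2 n]] * [V2 n]] * [V2 n]]] - [V1 [V2 n]]]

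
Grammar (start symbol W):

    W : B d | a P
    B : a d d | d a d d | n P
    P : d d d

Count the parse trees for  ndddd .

1

Parse trees for ndddd:
  [W [B n [P d d d]] d]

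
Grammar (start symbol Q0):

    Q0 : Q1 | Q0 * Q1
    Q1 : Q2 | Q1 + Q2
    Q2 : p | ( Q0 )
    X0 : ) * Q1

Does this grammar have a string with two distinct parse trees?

Unambiguous

Only Q0, Q1, Q2 are reachable from Q0; ignoring the rest: Q0 → Q0 * Q1 | Q1  ;  Q1 → Q1 + Q2 | Q2  — a left-associative chain with Q2 at the bottom. Each string factors uniquely by precedence.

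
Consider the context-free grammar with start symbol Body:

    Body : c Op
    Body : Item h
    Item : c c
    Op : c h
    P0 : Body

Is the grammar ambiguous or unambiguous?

Ambiguous

Witness: c c h

Derivation 1: Body ⇒ c Op ⇒ c c h
Derivation 2: Body ⇒ Item h ⇒ c c h

Two distinct leftmost derivations for the same string.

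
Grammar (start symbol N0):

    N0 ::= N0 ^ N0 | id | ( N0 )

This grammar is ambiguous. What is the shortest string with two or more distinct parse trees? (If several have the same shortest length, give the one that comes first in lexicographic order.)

id ^ id ^ id

length 1: no string has ≥2 trees
length 3: no string has ≥2 trees
length 5: id ^ id ^ id has 2 parse trees

Two derivations of id ^ id ^ id:
  N0 ⇒ N0 ^ N0 ⇒ N0 ^ N0 ^ N0 ⇒ id ^ N0 ^ N0 ⇒ id ^ id ^ N0 ⇒ id ^ id ^ id
  N0 ⇒ N0 ^ N0 ⇒ id ^ N0 ⇒ id ^ N0 ^ N0 ⇒ id ^ id ^ N0 ⇒ id ^ id ^ id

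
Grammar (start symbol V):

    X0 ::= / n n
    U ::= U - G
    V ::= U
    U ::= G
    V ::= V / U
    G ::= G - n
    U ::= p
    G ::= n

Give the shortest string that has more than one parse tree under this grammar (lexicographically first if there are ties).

n - n

length 1: no string has ≥2 trees
length 3: n - n has 2 parse trees

Two derivations of n - n:
  V ⇒ U ⇒ U - G ⇒ G - G ⇒ n - G ⇒ n - n
  V ⇒ U ⇒ G ⇒ G - n ⇒ n - n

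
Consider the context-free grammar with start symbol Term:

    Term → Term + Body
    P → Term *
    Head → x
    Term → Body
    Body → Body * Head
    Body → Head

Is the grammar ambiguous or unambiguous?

(P is unreachable from Term, so its rules don't affect L(Term).) This is a standard precedence ladder (Term over Body over Head), with each level left-recursive on its own operator ('+' at Term, '*' at Body). That structure is LR(1), hence unambiguous.

Unambiguous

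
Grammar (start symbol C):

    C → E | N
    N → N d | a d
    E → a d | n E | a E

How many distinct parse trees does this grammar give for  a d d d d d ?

Parse trees for a d d d d d:
  [C [N [N [N [N [N a d] d] d] d] d]]

1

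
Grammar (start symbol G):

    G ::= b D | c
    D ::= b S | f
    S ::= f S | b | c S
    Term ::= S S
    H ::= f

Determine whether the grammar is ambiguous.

Unambiguous

Only G, D, S are reachable from G; ignoring the rest: The reachable rules are right-linear with at most one rule per (nonterminal, next-terminal) pair. Each input token forces the next rule, so parsing is deterministic.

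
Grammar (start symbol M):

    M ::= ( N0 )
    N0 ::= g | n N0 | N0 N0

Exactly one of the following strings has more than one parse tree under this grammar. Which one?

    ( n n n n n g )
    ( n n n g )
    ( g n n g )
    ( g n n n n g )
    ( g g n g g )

( n n n n n g ): 1 tree
( n n n g ): 1 tree
( g n n g ): 1 tree
( g n n n n g ): 1 tree
( g g n g g ): 7 trees

( g g n g g )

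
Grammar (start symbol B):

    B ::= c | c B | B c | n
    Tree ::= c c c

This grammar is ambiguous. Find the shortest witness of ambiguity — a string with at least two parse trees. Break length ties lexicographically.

length 1: no string has ≥2 trees
length 2: c c has 2 parse trees

Two derivations of c c:
  B ⇒ c B ⇒ c c
  B ⇒ B c ⇒ c c

c c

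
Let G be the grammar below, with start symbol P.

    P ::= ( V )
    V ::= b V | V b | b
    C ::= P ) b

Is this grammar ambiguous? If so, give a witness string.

Witness: ( b b )

Derivation 1: P ⇒ ( V ) ⇒ ( b V ) ⇒ ( b b )
Derivation 2: P ⇒ ( V ) ⇒ ( V b ) ⇒ ( b b )

Two distinct leftmost derivations for the same string.

Ambiguous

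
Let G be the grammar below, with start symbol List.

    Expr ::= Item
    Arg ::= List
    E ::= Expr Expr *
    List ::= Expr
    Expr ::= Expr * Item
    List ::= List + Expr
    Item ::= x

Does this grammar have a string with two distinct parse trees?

(Arg, E are unreachable from List, so their rules don't affect L(List).) List → List + Expr | Expr  ;  Expr → Expr * Item | Item  — a left-associative chain with Item at the bottom. Each string factors uniquely by precedence.

Unambiguous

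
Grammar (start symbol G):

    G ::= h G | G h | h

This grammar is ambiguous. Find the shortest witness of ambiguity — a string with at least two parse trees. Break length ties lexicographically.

h h

length 1: no string has ≥2 trees
length 2: h h has 2 parse trees

Two derivations of h h:
  G ⇒ h G ⇒ h h
  G ⇒ G h ⇒ h h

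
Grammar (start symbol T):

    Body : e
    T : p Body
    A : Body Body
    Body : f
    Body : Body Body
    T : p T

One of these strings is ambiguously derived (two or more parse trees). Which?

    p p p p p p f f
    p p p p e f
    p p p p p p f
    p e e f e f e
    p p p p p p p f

p p p p p p f f: 1 tree
p p p p e f: 1 tree
p p p p p p f: 1 tree
p e e f e f e: 42 trees
p p p p p p p f: 1 tree

p e e f e f e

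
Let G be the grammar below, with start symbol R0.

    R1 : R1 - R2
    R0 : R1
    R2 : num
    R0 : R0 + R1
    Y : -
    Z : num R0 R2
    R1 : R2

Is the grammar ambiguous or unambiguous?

Unambiguous

Only R0, R1, R2 are reachable from R0; ignoring the rest: R0 → R0 + R1 | R1  ;  R1 → R1 - R2 | R2  — a left-associative chain with R2 at the bottom. Each string factors uniquely by precedence.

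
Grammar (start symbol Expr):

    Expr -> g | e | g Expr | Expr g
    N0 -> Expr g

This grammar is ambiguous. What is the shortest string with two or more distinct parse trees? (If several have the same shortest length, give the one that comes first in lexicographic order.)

g g

length 1: no string has ≥2 trees
length 2: g g has 2 parse trees

Two derivations of g g:
  Expr ⇒ g Expr ⇒ g g
  Expr ⇒ Expr g ⇒ g g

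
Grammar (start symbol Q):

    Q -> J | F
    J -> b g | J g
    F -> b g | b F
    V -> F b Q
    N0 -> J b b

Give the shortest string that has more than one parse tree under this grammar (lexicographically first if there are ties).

b g

length 2: b g has 2 parse trees

Two derivations of b g:
  Q ⇒ J ⇒ b g
  Q ⇒ F ⇒ b g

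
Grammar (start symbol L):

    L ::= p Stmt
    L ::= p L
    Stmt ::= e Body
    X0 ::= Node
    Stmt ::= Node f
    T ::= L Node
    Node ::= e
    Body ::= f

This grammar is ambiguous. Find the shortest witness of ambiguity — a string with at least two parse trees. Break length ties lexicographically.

length 3: p e f has 2 parse trees

Two derivations of p e f:
  L ⇒ p Stmt ⇒ p e Body ⇒ p e f
  L ⇒ p Stmt ⇒ p Node f ⇒ p e f

p e f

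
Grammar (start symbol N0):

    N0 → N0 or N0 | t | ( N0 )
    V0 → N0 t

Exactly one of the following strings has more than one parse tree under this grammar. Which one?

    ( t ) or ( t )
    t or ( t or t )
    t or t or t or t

( t ) or ( t ): 1 tree
t or ( t or t ): 1 tree
t or t or t or t: 5 trees

t or t or t or t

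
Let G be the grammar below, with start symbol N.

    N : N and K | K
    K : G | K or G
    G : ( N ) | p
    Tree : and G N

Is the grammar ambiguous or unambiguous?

(Tree is unreachable from N, so its rules don't affect L(N).) The grammar is stratified — N handles 'and' (left-recursive), K handles 'or', G atoms. Each operator has a fixed associativity and precedence level, so every string has one parse.

Unambiguous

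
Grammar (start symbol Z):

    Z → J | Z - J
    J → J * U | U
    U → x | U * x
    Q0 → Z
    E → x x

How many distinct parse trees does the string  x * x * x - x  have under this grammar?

Parse trees for x * x * x - x:
  [Z [Z [J [J [U x]] * [U [U x] * x]]] - [J [U x]]]
  [Z [Z [J [J [J [U x]] * [U x]] * [U x]]] - [J [U x]]]
  [Z [Z [J [J [U [U x] * x]] * [U x]]] - [J [U x]]]
  [Z [Z [J [U [U [U x] * x] * x]]] - [J [U x]]]

4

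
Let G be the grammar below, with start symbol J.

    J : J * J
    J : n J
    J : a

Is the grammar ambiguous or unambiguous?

Ambiguous

Witness: n a * a

Derivation 1: J ⇒ J * J ⇒ n J * J ⇒ n a * J ⇒ n a * a
Derivation 2: J ⇒ n J ⇒ n J * J ⇒ n a * J ⇒ n a * a

Two distinct leftmost derivations for the same string.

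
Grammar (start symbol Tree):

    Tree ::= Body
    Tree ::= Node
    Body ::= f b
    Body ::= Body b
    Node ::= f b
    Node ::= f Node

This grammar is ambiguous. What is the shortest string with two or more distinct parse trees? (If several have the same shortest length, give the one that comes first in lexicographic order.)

length 2: f b has 2 parse trees

Two derivations of f b:
  Tree ⇒ Body ⇒ f b
  Tree ⇒ Node ⇒ f b

f b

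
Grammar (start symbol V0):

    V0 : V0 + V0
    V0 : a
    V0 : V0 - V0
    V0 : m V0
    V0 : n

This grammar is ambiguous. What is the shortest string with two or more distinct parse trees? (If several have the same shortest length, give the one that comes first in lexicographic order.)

m a + a

length 1: no string has ≥2 trees
length 2: no string has ≥2 trees
length 3: no string has ≥2 trees
length 4: m a + a has 2 parse trees

Two derivations of m a + a:
  V0 ⇒ V0 + V0 ⇒ m V0 + V0 ⇒ m a + V0 ⇒ m a + a
  V0 ⇒ m V0 ⇒ m V0 + V0 ⇒ m a + V0 ⇒ m a + a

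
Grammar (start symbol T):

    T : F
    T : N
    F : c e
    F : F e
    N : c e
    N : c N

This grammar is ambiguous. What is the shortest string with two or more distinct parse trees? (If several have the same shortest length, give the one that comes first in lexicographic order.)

length 2: c e has 2 parse trees

Two derivations of c e:
  T ⇒ F ⇒ c e
  T ⇒ N ⇒ c e

c e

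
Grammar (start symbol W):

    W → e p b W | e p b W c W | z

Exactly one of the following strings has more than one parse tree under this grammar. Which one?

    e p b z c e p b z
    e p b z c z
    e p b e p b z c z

e p b e p b z c z

e p b z c e p b z: 1 tree
e p b z c z: 1 tree
e p b e p b z c z: 2 trees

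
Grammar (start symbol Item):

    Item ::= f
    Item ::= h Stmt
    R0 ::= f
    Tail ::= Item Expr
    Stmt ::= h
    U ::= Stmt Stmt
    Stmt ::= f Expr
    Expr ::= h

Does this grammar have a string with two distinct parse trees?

(U, Tail, R0 are unreachable from Item, so their rules don't affect L(Item).) Each reachable nonterminal has at most one production per leading terminal, and all productions are right-linear; the derivation is determined token-by-token.

Unambiguous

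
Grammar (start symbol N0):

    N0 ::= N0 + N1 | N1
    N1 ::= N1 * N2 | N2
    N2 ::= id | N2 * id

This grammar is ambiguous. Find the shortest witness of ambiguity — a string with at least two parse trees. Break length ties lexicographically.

length 1: no string has ≥2 trees
length 3: id * id has 2 parse trees

Two derivations of id * id:
  N0 ⇒ N1 ⇒ N1 * N2 ⇒ N2 * N2 ⇒ id * N2 ⇒ id * id
  N0 ⇒ N1 ⇒ N2 ⇒ N2 * id ⇒ id * id

id * id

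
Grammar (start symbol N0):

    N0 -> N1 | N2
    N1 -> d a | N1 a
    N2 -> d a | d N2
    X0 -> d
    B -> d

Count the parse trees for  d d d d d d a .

Parse trees for d d d d d d a:
  [N0 [N2 d [N2 d [N2 d [N2 d [N2 d [N2 d a]]]]]]]

1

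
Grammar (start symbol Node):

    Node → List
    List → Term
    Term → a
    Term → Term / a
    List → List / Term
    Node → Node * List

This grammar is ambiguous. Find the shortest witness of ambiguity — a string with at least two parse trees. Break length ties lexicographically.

a / a

length 1: no string has ≥2 trees
length 3: a / a has 2 parse trees

Two derivations of a / a:
  Node ⇒ List ⇒ Term ⇒ Term / a ⇒ a / a
  Node ⇒ List ⇒ List / Term ⇒ Term / Term ⇒ a / Term ⇒ a / a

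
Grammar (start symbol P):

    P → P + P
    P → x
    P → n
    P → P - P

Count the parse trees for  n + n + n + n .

Parse trees for n + n + n + n:
  [P [P n] + [P [P n] + [P [P n] + [P n]]]]
  [P [P n] + [P [P [P n] + [P n]] + [P n]]]
  [P [P [P n] + [P n]] + [P [P n] + [P n]]]
  [P [P [P n] + [P [P n] + [P n]]] + [P n]]
  [P [P [P [P n] + [P n]] + [P n]] + [P n]]

5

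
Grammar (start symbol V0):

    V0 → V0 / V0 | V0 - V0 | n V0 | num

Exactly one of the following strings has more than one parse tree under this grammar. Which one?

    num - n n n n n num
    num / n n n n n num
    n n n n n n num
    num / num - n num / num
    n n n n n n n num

num - n n n n n num: 1 tree
num / n n n n n num: 1 tree
n n n n n n num: 1 tree
num / num - n num / num: 7 trees
n n n n n n n num: 1 tree

num / num - n num / num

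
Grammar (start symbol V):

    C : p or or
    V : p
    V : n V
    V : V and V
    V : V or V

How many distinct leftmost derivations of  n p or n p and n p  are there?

7

Parse trees for n p or n p and n p:
  [V n [V [V [V p] or [V n [V p]]] and [V n [V p]]]]
  [V n [V [V p] or [V n [V [V p] and [V n [V p]]]]]]
  [V n [V [V p] or [V [V n [V p]] and [V n [V p]]]]]
  [V [V n [V [V p] or [V n [V p]]]] and [V n [V p]]]
  [V [V [V n [V p]] or [V n [V p]]] and [V n [V p]]]
  [V [V n [V p]] or [V n [V [V p] and [V n [V p]]]]]
  [V [V n [V p]] or [V [V n [V p]] and [V n [V p]]]]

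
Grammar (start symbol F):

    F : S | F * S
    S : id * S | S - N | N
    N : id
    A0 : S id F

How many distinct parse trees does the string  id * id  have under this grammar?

Parse trees for id * id:
  [F [S id * [S [N id]]]]
  [F [F [S [N id]]] * [S [N id]]]

2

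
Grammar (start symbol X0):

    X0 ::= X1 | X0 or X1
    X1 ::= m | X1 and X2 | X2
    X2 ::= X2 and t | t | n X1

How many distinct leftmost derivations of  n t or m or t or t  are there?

1

Parse trees for n t or m or t or t:
  [X0 [X0 [X0 [X0 [X1 [X2 n [X1 [X2 t]]]]] or [X1 m]] or [X1 [X2 t]]] or [X1 [X2 t]]]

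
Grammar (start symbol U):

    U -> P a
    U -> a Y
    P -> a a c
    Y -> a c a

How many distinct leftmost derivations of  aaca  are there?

2

Parse trees for aaca:
  [U [P a a c] a]
  [U a [Y a c a]]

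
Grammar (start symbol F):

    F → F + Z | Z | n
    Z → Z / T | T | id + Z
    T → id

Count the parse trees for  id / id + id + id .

2

Parse trees for id / id + id + id:
  [F [F [Z [Z [T id]] / [T id]]] + [Z id + [Z [T id]]]]
  [F [F [F [Z [Z [T id]] / [T id]]] + [Z [T id]]] + [Z [T id]]]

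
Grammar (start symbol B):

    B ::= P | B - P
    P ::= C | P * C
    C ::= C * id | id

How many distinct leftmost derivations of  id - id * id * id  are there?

4

Parse trees for id - id * id * id:
  [B [B [P [C id]]] - [P [C [C [C id] * id] * id]]]
  [B [B [P [C id]]] - [P [P [C id]] * [C [C id] * id]]]
  [B [B [P [C id]]] - [P [P [C [C id] * id]] * [C id]]]
  [B [B [P [C id]]] - [P [P [P [C id]] * [C id]] * [C id]]]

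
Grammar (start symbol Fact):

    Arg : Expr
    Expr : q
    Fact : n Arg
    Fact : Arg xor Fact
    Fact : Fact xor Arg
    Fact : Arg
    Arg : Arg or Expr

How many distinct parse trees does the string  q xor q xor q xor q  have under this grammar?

8

Parse trees for q xor q xor q xor q:
  [Fact [Arg [Expr q]] xor [Fact [Arg [Expr q]] xor [Fact [Arg [Expr q]] xor [Fact [Arg [Expr q]]]]]]
  [Fact [Arg [Expr q]] xor [Fact [Arg [Expr q]] xor [Fact [Fact [Arg [Expr q]]] xor [Arg [Expr q]]]]]
  [Fact [Arg [Expr q]] xor [Fact [Fact [Arg [Expr q]] xor [Fact [Arg [Expr q]]]] xor [Arg [Expr q]]]]
  [Fact [Arg [Expr q]] xor [Fact [Fact [Fact [Arg [Expr q]]] xor [Arg [Expr q]]] xor [Arg [Expr q]]]]
  [Fact [Fact [Arg [Expr q]] xor [Fact [Arg [Expr q]] xor [Fact [Arg [Expr q]]]]] xor [Arg [Expr q]]]
  [Fact [Fact [Arg [Expr q]] xor [Fact [Fact [Arg [Expr q]]] xor [Arg [Expr q]]]] xor [Arg [Expr q]]]
  [Fact [Fact [Fact [Arg [Expr q]] xor [Fact [Arg [Expr q]]]] xor [Arg [Expr q]]] xor [Arg [Expr q]]]
  [Fact [Fact [Fact [Fact [Arg [Expr q]]] xor [Arg [Expr q]]] xor [Arg [Expr q]]] xor [Arg [Expr q]]]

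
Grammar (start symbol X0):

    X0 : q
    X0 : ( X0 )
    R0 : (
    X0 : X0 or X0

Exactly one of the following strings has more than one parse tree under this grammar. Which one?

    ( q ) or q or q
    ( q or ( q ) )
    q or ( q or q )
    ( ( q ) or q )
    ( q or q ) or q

( q ) or q or q

( q ) or q or q: 2 trees
( q or ( q ) ): 1 tree
q or ( q or q ): 1 tree
( ( q ) or q ): 1 tree
( q or q ) or q: 1 tree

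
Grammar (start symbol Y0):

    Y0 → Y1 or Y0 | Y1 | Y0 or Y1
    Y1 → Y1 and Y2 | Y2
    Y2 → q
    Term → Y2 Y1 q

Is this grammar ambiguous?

Witness: q or q

Derivation 1: Y0 ⇒ Y1 or Y0 ⇒ Y2 or Y0 ⇒ q or Y0 ⇒ q or Y1 ⇒ q or Y2 ⇒ q or q
Derivation 2: Y0 ⇒ Y0 or Y1 ⇒ Y1 or Y1 ⇒ Y2 or Y1 ⇒ q or Y1 ⇒ q or Y2 ⇒ q or q

Two distinct leftmost derivations for the same string.

Ambiguous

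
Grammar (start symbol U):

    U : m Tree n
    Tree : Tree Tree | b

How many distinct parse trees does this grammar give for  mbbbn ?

Parse trees for mbbbn:
  [U m [Tree [Tree b] [Tree [Tree b] [Tree b]]] n]
  [U m [Tree [Tree [Tree b] [Tree b]] [Tree b]] n]

2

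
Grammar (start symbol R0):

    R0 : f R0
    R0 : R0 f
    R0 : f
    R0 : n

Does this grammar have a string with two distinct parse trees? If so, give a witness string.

Ambiguous

Witness: f f

Derivation 1: R0 ⇒ f R0 ⇒ f f
Derivation 2: R0 ⇒ R0 f ⇒ f f

Two distinct leftmost derivations for the same string.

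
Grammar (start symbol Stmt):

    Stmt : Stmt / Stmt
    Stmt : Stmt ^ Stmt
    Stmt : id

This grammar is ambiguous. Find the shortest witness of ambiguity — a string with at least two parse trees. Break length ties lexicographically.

length 1: no string has ≥2 trees
length 3: no string has ≥2 trees
length 5: id / id / id has 2 parse trees

Two derivations of id / id / id:
  Stmt ⇒ Stmt / Stmt ⇒ Stmt / Stmt / Stmt ⇒ id / Stmt / Stmt ⇒ id / id / Stmt ⇒ id / id / id
  Stmt ⇒ Stmt / Stmt ⇒ id / Stmt ⇒ id / Stmt / Stmt ⇒ id / id / Stmt ⇒ id / id / id

id / id / id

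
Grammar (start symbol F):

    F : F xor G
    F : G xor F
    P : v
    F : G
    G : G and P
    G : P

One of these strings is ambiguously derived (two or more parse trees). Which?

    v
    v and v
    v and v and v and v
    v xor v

v xor v

v: 1 tree
v and v: 1 tree
v and v and v and v: 1 tree
v xor v: 2 trees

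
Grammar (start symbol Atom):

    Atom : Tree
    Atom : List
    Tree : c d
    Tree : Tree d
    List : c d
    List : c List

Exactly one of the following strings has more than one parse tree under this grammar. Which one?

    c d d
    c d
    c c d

c d

c d d: 1 tree
c d: 2 trees
c c d: 1 tree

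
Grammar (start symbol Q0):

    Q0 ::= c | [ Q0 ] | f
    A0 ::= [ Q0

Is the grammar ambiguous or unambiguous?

(A0 is unreachable from Q0, so its rules don't affect L(Q0).) Each string is a nest of matched brackets around a single atom. An opening bracket forces the recursive rule; an atom forces the base rule.

Unambiguous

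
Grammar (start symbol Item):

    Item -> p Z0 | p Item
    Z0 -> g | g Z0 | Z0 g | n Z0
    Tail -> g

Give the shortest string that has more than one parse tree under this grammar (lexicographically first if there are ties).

length 2: no string has ≥2 trees
length 3: p g g has 2 parse trees

Two derivations of p g g:
  Item ⇒ p Z0 ⇒ p g Z0 ⇒ p g g
  Item ⇒ p Z0 ⇒ p Z0 g ⇒ p g g

p g g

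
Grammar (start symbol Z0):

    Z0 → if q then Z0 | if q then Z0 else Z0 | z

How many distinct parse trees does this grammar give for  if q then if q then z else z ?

2

Parse trees for if q then if q then z else z:
  [Z0 if q then [Z0 if q then [Z0 z] else [Z0 z]]]
  [Z0 if q then [Z0 if q then [Z0 z]] else [Z0 z]]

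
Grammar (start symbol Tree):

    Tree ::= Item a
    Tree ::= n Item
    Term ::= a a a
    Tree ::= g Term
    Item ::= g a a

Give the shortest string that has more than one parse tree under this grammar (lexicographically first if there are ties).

length 4: g a a a has 2 parse trees

Two derivations of g a a a:
  Tree ⇒ Item a ⇒ g a a a
  Tree ⇒ g Term ⇒ g a a a

g a a a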